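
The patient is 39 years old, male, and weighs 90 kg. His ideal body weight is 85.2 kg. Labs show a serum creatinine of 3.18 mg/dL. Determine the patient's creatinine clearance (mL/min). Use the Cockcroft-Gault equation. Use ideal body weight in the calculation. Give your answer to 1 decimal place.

37.6 mL/min

CrCl = (140 − 39) × 85.2 / (72 × 3.18) = 8605.2 / 228.96 ≈ 37.6 mL/min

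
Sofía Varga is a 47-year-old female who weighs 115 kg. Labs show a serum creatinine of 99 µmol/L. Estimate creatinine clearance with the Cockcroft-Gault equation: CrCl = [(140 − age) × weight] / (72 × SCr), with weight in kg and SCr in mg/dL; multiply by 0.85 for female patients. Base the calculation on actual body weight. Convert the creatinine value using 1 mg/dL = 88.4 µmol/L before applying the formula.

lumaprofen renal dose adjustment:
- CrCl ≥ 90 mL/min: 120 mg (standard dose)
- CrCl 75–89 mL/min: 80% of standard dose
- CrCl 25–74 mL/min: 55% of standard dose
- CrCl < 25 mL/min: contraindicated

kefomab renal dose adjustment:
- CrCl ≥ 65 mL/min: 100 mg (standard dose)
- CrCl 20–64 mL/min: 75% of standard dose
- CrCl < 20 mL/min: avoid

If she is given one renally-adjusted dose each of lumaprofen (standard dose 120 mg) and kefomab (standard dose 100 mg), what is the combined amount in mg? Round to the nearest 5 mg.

SCr = 99 / 88.4 = 1.12 mg/dL
CrCl = (140 − 47) × 115 / (72 × 1.12) × 0.85 = 10695.0 / 80.64 × 0.85 ≈ 112.7 mL/min
CrCl ≈ 113 mL/min.
lumaprofen: ≥ 90 mL/min → 100% of 120 mg = 120 mg.
kefomab: ≥ 65 mL/min → 100% of 100 mg = 100 mg.
Total = 120 + 100 = 220 mg.

220 mg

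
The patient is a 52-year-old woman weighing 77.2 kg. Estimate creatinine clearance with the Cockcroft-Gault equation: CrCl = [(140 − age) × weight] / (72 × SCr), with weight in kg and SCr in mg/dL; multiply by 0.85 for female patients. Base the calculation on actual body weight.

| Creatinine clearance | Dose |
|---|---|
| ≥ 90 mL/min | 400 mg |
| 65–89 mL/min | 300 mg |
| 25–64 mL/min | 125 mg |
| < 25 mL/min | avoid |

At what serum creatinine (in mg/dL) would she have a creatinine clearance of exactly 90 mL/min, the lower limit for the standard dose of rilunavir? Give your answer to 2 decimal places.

0.89 mg/dL

Standard dose requires CrCl ≥ 90 mL/min.
Set (140 − 52) × 77.2 × 0.85 / (72 × SCr) = 90
SCr = (140 − 52) × 77.2 × 0.85 / (72 × 90) = 0.891 mg/dL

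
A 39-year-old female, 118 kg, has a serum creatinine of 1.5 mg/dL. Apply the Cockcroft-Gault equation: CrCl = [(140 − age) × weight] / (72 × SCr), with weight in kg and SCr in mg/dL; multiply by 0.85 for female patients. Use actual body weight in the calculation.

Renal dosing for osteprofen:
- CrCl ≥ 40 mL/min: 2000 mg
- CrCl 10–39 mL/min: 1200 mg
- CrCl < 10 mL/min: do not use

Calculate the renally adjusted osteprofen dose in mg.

2000 mg

CrCl = (140 − 39) × 118 / (72 × 1.5) × 0.85 = 11918.0 / 108.00 × 0.85 ≈ 93.8 mL/min
CrCl ≈ 94 mL/min → bracket ≥ 40 mL/min.
Dose for this bracket: 2000 mg.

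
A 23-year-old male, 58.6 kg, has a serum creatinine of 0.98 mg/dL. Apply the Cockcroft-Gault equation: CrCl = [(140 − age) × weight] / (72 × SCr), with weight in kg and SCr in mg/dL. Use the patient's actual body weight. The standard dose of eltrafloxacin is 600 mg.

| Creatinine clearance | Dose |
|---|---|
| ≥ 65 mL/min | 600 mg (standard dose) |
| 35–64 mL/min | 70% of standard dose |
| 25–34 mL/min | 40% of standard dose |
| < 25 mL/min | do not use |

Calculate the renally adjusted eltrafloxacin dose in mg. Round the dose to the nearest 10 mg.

CrCl = (140 − 23) × 58.6 / (72 × 0.98) = 6856.2 / 70.56 ≈ 97.2 mL/min
CrCl ≈ 97 mL/min → bracket ≥ 65 mL/min.
100% of 600 mg = 600 mg

600 mg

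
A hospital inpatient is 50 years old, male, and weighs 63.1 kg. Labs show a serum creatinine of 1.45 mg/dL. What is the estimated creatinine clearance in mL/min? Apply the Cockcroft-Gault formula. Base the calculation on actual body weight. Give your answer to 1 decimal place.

54.4 mL/min

CrCl = (140 − 50) × 63.1 / (72 × 1.45) = 5679.0 / 104.40 ≈ 54.4 mL/min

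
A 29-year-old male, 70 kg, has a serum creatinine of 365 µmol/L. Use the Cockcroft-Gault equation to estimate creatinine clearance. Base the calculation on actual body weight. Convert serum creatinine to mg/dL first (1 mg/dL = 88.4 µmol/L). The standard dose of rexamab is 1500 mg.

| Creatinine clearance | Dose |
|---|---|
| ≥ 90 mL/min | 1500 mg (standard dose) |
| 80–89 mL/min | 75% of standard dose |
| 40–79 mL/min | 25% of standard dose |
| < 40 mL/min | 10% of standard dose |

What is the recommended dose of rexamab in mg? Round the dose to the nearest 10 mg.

SCr = 365 / 88.4 = 4.129 mg/dL
CrCl = (140 − 29) × 70 / (72 × 4.129) = 7770.0 / 297.29 ≈ 26.1 mL/min
CrCl ≈ 26 mL/min → bracket < 40 mL/min.
10% of 1500 mg = 150 mg

150 mg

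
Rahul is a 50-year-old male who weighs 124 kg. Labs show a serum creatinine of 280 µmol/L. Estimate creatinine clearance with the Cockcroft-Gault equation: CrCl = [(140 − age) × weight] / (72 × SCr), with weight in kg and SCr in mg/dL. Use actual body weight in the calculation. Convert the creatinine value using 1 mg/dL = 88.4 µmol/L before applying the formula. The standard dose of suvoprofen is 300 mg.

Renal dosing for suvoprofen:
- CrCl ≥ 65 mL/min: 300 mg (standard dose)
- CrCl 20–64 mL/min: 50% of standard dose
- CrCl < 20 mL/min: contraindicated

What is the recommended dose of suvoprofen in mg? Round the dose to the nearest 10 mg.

150 mg

SCr = 280 / 88.4 = 3.167 mg/dL
CrCl = (140 − 50) × 124 / (72 × 3.167) = 11160.0 / 228.02 ≈ 48.9 mL/min
CrCl ≈ 49 mL/min → bracket 20–64 mL/min.
50% of 300 mg = 150 mg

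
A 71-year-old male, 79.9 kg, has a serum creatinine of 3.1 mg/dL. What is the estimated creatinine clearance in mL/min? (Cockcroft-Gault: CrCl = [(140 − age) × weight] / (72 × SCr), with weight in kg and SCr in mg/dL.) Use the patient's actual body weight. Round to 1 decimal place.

CrCl = (140 − 71) × 79.9 / (72 × 3.1) = 5513.1 / 223.20 ≈ 24.7 mL/min

24.7 mL/min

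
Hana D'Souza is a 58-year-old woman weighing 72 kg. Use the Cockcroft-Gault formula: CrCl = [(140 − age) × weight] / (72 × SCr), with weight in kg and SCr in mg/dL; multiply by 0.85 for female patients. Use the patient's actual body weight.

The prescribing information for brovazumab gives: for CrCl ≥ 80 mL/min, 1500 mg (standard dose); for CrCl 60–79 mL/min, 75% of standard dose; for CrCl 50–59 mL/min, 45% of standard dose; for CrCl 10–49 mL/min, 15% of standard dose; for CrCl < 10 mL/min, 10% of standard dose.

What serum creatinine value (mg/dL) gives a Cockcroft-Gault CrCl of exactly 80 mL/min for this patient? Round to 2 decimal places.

Standard dose requires CrCl ≥ 80 mL/min.
Set (140 − 58) × 72 × 0.85 / (72 × SCr) = 80
SCr = (140 − 58) × 72 × 0.85 / (72 × 80) = 0.871 mg/dL

0.87 mg/dL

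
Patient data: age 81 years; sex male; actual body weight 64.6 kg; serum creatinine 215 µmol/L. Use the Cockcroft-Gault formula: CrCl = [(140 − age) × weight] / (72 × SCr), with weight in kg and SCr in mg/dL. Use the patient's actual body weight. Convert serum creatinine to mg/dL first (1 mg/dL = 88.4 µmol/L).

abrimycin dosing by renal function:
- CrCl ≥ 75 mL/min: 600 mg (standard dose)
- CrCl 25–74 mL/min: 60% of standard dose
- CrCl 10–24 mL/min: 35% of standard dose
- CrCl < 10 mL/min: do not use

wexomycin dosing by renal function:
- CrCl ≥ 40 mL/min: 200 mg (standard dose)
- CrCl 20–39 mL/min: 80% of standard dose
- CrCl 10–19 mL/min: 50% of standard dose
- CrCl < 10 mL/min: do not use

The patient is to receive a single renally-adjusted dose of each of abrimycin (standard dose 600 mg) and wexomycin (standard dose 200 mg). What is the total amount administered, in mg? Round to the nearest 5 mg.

SCr = 215 / 88.4 = 2.432 mg/dL
CrCl = (140 − 81) × 64.6 / (72 × 2.432) = 3811.4 / 175.10 ≈ 21.8 mL/min
CrCl ≈ 22 mL/min.
abrimycin: 10–24 mL/min → 35% of 600 mg = 210 mg.
wexomycin: 20–39 mL/min → 80% of 200 mg = 160 mg.
Total = 210 + 160 = 370 mg.

370 mg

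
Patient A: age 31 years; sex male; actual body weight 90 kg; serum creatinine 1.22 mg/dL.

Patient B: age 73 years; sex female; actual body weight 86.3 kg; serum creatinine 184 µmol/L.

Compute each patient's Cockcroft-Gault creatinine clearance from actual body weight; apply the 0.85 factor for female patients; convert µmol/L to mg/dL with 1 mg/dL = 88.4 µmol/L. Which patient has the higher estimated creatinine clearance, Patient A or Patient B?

Patient A: CrCl = (140 − 31) × 90 / (72 × 1.22) = 9810.0 / 87.84 ≈ 111.7 mL/min
Patient B: SCr = 184 / 88.4 = 2.081 mg/dL
Patient B: CrCl = (140 − 73) × 86.3 / (72 × 2.081) × 0.85 = 5782.1 / 149.83 × 0.85 ≈ 32.8 mL/min
111.7 vs 32.8 mL/min → Patient A is higher.

Patient A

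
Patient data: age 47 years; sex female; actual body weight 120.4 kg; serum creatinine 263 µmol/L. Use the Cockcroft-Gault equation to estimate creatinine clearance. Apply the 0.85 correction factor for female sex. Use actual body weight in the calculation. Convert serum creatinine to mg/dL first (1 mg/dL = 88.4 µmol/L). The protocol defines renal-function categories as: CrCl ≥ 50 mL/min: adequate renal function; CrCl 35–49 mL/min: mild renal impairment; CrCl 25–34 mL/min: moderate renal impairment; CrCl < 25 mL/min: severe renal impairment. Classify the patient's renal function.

mild renal impairment

SCr = 263 / 88.4 = 2.975 mg/dL
CrCl = (140 − 47) × 120.4 / (72 × 2.975) × 0.85 = 11197.2 / 214.20 × 0.85 ≈ 44.4 mL/min
44 mL/min falls in the 'mild renal impairment' range.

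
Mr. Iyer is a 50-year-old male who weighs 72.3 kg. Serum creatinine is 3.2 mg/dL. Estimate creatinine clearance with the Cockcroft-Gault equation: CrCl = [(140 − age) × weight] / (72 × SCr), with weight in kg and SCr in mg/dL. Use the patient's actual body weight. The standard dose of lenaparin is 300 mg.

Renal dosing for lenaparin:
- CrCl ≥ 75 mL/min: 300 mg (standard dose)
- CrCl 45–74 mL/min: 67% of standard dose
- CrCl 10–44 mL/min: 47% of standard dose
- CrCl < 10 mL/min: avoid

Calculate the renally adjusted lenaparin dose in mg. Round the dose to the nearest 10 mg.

140 mg

CrCl = (140 − 50) × 72.3 / (72 × 3.2) = 6507.0 / 230.40 ≈ 28.2 mL/min
CrCl ≈ 28 mL/min → bracket 10–44 mL/min.
47% of 300 mg = 141 mg → 140 mg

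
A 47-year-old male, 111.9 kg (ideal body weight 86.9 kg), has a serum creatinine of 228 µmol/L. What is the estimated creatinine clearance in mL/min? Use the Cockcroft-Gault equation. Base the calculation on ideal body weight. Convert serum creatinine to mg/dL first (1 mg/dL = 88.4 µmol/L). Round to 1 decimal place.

SCr = 228 / 88.4 = 2.579 mg/dL
CrCl = (140 − 47) × 86.9 / (72 × 2.579) = 8081.7 / 185.69 ≈ 43.5 mL/min

43.5 mL/min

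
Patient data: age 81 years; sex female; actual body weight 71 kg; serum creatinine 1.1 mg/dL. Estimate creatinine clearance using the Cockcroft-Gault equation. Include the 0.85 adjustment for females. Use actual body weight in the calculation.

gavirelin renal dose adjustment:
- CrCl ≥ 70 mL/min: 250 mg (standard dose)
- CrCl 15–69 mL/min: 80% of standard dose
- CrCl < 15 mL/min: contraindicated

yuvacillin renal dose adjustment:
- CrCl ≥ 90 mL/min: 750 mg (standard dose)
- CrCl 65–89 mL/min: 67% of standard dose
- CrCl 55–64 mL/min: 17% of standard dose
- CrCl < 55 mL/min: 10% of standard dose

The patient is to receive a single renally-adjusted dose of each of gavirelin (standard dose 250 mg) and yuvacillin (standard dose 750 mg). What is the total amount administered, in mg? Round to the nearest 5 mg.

275 mg

CrCl = (140 − 81) × 71 / (72 × 1.1) × 0.85 = 4189.0 / 79.20 × 0.85 ≈ 45.0 mL/min
CrCl ≈ 45 mL/min.
gavirelin: 15–69 mL/min → 80% of 250 mg = 200 mg.
yuvacillin: < 55 mL/min → 10% of 750 mg = 75 mg.
Total = 200 + 75 = 275 mg.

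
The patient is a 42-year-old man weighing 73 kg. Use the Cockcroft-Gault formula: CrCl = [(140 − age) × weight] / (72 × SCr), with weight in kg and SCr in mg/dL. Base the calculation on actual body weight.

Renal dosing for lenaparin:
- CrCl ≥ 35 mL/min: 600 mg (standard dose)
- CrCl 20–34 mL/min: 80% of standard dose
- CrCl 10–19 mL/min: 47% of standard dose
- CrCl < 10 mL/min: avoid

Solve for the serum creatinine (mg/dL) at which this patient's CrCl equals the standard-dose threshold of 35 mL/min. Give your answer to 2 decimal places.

Standard dose requires CrCl ≥ 35 mL/min.
Set (140 − 42) × 73 / (72 × SCr) = 35
SCr = (140 − 42) × 73 / (72 × 35) = 2.839 mg/dL

2.84 mg/dL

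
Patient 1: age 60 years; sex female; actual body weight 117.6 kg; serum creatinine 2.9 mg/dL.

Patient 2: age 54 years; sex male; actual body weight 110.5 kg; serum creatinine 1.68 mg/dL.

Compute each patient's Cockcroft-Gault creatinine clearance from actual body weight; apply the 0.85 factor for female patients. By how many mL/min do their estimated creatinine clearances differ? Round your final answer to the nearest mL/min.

Patient 1: CrCl = (140 − 60) × 117.6 / (72 × 2.9) × 0.85 = 9408.0 / 208.80 × 0.85 ≈ 38.3 mL/min
Patient 2: CrCl = (140 − 54) × 110.5 / (72 × 1.68) = 9503.0 / 120.96 ≈ 78.6 mL/min
|38.3 − 78.6| = 40.3 mL/min

40 mL/min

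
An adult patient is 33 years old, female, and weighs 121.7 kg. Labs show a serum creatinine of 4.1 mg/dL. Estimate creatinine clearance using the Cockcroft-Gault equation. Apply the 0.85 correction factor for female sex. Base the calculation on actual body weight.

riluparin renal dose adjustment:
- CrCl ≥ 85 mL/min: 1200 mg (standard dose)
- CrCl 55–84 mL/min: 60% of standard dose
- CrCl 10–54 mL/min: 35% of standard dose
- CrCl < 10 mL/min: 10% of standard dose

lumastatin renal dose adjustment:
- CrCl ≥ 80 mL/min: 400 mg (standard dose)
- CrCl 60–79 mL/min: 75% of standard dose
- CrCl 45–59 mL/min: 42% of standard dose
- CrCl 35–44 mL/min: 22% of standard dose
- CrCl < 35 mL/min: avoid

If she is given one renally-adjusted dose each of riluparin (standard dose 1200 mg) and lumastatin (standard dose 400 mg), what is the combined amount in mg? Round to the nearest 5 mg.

CrCl = (140 − 33) × 121.7 / (72 × 4.1) × 0.85 = 13021.9 / 295.20 × 0.85 ≈ 37.5 mL/min
CrCl ≈ 37 mL/min.
riluparin: 10–54 mL/min → 35% of 1200 mg = 420 mg.
lumastatin: 35–44 mL/min → 22% of 400 mg = 88 mg.
Total = 420 + 88 = 508 mg.

510 mg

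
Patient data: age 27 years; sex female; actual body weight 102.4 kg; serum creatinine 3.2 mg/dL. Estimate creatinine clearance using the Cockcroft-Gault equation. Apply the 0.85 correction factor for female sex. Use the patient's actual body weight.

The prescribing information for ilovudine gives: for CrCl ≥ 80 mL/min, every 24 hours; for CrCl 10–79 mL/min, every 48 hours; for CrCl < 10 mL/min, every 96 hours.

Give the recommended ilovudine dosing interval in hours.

CrCl = (140 − 27) × 102.4 / (72 × 3.2) × 0.85 = 11571.2 / 230.40 × 0.85 ≈ 42.7 mL/min
CrCl ≈ 43 mL/min → bracket 10–79 mL/min → every 48 hours.

every 48 hours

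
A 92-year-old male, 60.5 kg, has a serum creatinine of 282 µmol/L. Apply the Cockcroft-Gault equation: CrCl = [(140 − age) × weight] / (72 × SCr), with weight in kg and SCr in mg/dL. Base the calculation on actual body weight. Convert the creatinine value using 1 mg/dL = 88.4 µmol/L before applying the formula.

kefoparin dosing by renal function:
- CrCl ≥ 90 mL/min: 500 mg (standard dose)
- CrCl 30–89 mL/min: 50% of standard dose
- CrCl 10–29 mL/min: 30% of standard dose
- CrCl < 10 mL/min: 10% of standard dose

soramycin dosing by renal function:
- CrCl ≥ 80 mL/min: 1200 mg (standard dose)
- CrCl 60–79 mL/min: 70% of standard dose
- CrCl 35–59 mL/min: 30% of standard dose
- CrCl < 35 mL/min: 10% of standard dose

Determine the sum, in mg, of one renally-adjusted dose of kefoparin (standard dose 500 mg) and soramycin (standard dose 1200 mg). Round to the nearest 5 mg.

270 mg

SCr = 282 / 88.4 = 3.19 mg/dL
CrCl = (140 − 92) × 60.5 / (72 × 3.19) = 2904.0 / 229.68 ≈ 12.6 mL/min
CrCl ≈ 13 mL/min.
kefoparin: 10–29 mL/min → 30% of 500 mg = 150 mg.
soramycin: < 35 mL/min → 10% of 1200 mg = 120 mg.
Total = 150 + 120 = 270 mg.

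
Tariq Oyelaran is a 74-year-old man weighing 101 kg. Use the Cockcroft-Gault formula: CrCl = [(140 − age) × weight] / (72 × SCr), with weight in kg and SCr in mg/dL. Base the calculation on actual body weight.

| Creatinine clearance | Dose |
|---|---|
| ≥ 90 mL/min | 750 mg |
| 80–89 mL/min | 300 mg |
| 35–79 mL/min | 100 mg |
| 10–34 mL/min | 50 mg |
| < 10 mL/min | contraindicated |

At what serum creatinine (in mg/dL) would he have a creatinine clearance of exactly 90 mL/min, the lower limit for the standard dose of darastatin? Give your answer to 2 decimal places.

Standard dose requires CrCl ≥ 90 mL/min.
Set (140 − 74) × 101 / (72 × SCr) = 90
SCr = (140 − 74) × 101 / (72 × 90) = 1.029 mg/dL

1.03 mg/dL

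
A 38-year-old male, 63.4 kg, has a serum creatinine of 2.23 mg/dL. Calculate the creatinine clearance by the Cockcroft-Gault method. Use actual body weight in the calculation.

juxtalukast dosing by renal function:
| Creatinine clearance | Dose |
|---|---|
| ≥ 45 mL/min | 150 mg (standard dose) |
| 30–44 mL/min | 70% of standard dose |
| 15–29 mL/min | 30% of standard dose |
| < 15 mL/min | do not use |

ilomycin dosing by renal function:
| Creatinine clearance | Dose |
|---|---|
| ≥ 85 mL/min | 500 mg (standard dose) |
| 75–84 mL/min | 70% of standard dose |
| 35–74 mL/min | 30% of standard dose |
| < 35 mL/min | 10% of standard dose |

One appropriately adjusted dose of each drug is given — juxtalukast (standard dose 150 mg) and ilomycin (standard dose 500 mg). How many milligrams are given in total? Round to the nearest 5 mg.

CrCl = (140 − 38) × 63.4 / (72 × 2.23) = 6466.8 / 160.56 ≈ 40.3 mL/min
CrCl ≈ 40 mL/min.
juxtalukast: 30–44 mL/min → 70% of 150 mg = 105 mg.
ilomycin: 35–74 mL/min → 30% of 500 mg = 150 mg.
Total = 105 + 150 = 255 mg.

255 mg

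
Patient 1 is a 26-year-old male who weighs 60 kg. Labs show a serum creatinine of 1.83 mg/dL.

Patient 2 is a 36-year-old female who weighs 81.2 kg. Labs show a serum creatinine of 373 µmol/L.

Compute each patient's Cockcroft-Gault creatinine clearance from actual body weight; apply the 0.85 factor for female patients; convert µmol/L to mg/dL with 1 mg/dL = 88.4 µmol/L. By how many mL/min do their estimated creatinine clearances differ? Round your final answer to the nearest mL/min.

Patient 1: CrCl = (140 − 26) × 60 / (72 × 1.83) = 6840.0 / 131.76 ≈ 51.9 mL/min
Patient 2: SCr = 373 / 88.4 = 4.219 mg/dL
Patient 2: CrCl = (140 − 36) × 81.2 / (72 × 4.219) × 0.85 = 8444.8 / 303.77 × 0.85 ≈ 23.6 mL/min
|51.9 − 23.6| = 28.3 mL/min

28 mL/min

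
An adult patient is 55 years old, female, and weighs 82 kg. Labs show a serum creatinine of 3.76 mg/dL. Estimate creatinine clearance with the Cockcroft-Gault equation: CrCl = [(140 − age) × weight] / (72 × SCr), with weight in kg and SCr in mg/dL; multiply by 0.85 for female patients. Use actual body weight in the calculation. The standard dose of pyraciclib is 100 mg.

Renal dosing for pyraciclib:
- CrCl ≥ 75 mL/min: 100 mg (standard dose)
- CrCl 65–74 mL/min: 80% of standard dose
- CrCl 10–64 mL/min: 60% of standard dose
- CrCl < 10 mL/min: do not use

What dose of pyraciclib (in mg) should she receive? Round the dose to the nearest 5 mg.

60 mg

CrCl = (140 − 55) × 82 / (72 × 3.76) × 0.85 = 6970.0 / 270.72 × 0.85 ≈ 21.9 mL/min
CrCl ≈ 22 mL/min → bracket 10–64 mL/min.
60% of 100 mg = 60 mg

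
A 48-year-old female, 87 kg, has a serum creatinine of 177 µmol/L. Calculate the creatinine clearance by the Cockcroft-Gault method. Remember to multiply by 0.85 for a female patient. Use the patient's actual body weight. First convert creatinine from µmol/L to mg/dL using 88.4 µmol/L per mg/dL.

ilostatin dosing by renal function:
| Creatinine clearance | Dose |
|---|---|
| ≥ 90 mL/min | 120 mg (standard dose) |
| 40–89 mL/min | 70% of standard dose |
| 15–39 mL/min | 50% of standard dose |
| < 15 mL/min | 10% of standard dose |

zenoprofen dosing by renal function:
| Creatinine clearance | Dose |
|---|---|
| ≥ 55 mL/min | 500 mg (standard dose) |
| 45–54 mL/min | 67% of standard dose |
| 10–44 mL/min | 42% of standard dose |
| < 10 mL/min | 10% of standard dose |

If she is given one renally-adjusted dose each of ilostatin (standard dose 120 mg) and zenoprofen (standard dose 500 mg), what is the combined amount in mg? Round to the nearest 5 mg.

SCr = 177 / 88.4 = 2.002 mg/dL
CrCl = (140 − 48) × 87 / (72 × 2.002) × 0.85 = 8004.0 / 144.14 × 0.85 ≈ 47.2 mL/min
CrCl ≈ 47 mL/min.
ilostatin: 40–89 mL/min → 70% of 120 mg = 84 mg.
zenoprofen: 45–54 mL/min → 67% of 500 mg = 335 mg.
Total = 84 + 335 = 419 mg.

420 mg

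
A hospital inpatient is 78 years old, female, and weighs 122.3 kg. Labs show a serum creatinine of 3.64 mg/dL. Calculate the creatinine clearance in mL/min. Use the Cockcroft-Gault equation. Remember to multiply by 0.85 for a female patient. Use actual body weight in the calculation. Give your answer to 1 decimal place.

24.6 mL/min

CrCl = (140 − 78) × 122.3 / (72 × 3.64) × 0.85 = 7582.6 / 262.08 × 0.85 ≈ 24.6 mL/min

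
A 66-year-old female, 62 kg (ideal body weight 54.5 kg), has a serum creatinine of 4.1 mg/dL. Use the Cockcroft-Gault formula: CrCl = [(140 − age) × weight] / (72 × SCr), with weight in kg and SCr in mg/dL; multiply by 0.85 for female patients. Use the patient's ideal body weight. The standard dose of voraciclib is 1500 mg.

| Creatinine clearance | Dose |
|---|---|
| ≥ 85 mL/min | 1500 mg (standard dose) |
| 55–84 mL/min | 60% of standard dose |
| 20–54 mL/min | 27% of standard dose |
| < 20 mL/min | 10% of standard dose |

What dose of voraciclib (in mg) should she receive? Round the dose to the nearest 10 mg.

150 mg

CrCl = (140 − 66) × 54.5 / (72 × 4.1) × 0.85 = 4033.0 / 295.20 × 0.85 ≈ 11.6 mL/min
CrCl ≈ 12 mL/min → bracket < 20 mL/min.
10% of 1500 mg = 150 mg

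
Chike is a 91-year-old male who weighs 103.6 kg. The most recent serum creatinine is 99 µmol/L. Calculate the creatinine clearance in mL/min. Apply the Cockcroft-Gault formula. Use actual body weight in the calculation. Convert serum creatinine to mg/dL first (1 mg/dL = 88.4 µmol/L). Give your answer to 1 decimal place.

SCr = 99 / 88.4 = 1.12 mg/dL
CrCl = (140 − 91) × 103.6 / (72 × 1.12) = 5076.4 / 80.64 ≈ 63.0 mL/min

63.0 mL/min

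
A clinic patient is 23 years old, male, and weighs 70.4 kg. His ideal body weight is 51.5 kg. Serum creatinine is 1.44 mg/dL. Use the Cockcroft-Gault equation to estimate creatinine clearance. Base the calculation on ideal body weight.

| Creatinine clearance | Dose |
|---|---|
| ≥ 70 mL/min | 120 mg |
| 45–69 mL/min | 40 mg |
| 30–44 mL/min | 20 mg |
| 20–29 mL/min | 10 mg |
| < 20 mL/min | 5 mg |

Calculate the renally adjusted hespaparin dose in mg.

CrCl = (140 − 23) × 51.5 / (72 × 1.44) = 6025.5 / 103.68 ≈ 58.1 mL/min
CrCl ≈ 58 mL/min → bracket 45–69 mL/min.
Dose for this bracket: 40 mg.

40 mg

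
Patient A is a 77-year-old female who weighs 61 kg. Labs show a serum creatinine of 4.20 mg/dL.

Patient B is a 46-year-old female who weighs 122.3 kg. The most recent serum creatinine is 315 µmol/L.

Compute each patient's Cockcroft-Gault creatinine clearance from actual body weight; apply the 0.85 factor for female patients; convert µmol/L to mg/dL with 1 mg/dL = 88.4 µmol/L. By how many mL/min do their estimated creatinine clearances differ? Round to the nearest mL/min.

Patient A: CrCl = (140 − 77) × 61 / (72 × 4.2) × 0.85 = 3843.0 / 302.40 × 0.85 ≈ 10.8 mL/min
Patient B: SCr = 315 / 88.4 = 3.563 mg/dL
Patient B: CrCl = (140 − 46) × 122.3 / (72 × 3.563) × 0.85 = 11496.2 / 256.54 × 0.85 ≈ 38.1 mL/min
|10.8 − 38.1| = 27.3 mL/min

27 mL/min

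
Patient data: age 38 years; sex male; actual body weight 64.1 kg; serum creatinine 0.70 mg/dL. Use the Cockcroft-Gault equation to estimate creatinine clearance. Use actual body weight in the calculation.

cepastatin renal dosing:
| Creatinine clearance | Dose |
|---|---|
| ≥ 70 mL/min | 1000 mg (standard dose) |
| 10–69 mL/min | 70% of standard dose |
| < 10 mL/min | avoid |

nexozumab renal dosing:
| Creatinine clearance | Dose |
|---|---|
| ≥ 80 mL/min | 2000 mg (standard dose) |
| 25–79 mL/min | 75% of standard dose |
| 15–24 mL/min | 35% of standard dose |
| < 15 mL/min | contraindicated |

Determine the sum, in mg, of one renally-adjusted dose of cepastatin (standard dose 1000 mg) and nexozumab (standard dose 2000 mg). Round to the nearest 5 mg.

CrCl = (140 − 38) × 64.1 / (72 × 0.7) = 6538.2 / 50.40 ≈ 129.7 mL/min
CrCl ≈ 130 mL/min.
cepastatin: ≥ 70 mL/min → 100% of 1000 mg = 1000 mg.
nexozumab: ≥ 80 mL/min → 100% of 2000 mg = 2000 mg.
Total = 1000 + 2000 = 3000 mg.

3000 mg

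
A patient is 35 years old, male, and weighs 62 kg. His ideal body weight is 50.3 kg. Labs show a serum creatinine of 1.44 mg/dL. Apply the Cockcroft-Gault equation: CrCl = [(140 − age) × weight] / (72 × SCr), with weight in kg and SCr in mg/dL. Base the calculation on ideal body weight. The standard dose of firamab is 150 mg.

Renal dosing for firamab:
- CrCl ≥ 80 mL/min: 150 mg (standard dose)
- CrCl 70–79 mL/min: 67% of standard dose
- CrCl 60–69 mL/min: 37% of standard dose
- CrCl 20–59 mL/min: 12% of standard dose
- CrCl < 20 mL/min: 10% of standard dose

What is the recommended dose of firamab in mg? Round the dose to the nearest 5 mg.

20 mg

CrCl = (140 − 35) × 50.3 / (72 × 1.44) = 5281.5 / 103.68 ≈ 50.9 mL/min
CrCl ≈ 51 mL/min → bracket 20–59 mL/min.
12% of 150 mg = 18 mg → 20 mg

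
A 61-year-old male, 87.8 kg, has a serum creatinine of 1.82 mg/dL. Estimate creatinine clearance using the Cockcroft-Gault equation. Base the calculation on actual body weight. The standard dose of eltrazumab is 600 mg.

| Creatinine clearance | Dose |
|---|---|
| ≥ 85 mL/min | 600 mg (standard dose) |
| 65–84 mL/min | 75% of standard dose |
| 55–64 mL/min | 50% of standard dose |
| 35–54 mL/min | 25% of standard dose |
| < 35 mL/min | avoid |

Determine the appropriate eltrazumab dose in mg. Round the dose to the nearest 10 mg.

150 mg

CrCl = (140 − 61) × 87.8 / (72 × 1.82) = 6936.2 / 131.04 ≈ 52.9 mL/min
CrCl ≈ 53 mL/min → bracket 35–54 mL/min.
25% of 600 mg = 150 mg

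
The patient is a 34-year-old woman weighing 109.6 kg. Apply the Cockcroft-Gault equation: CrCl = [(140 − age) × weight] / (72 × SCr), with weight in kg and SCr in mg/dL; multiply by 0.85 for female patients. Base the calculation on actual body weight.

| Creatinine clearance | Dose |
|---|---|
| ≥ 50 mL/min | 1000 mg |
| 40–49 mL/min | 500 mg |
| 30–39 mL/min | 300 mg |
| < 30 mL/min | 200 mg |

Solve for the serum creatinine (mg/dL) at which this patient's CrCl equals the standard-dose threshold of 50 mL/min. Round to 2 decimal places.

2.74 mg/dL

Standard dose requires CrCl ≥ 50 mL/min.
Set (140 − 34) × 109.6 × 0.85 / (72 × SCr) = 50
SCr = (140 − 34) × 109.6 × 0.85 / (72 × 50) = 2.743 mg/dL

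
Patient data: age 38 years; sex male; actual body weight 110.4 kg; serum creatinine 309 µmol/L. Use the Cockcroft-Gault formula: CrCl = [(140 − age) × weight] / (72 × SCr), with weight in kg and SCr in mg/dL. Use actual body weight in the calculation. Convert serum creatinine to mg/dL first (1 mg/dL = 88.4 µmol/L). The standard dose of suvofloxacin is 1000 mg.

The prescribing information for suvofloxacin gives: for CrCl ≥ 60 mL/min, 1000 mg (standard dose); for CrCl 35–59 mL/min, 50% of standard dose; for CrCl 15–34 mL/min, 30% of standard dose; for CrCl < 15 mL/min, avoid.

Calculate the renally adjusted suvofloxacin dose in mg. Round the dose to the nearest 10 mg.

500 mg

SCr = 309 / 88.4 = 3.495 mg/dL
CrCl = (140 − 38) × 110.4 / (72 × 3.495) = 11260.8 / 251.64 ≈ 44.7 mL/min
CrCl ≈ 45 mL/min → bracket 35–59 mL/min.
50% of 1000 mg = 500 mg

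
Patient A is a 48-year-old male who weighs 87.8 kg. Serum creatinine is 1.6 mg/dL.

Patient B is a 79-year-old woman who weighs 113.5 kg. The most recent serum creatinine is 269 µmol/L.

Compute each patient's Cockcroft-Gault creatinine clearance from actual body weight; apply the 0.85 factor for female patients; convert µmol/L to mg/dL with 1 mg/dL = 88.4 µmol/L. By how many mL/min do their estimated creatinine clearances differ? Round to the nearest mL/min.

Patient A: CrCl = (140 − 48) × 87.8 / (72 × 1.6) = 8077.6 / 115.20 ≈ 70.1 mL/min
Patient B: SCr = 269 / 88.4 = 3.043 mg/dL
Patient B: CrCl = (140 − 79) × 113.5 / (72 × 3.043) × 0.85 = 6923.5 / 219.10 × 0.85 ≈ 26.9 mL/min
|70.1 − 26.9| = 43.2 mL/min

43 mL/min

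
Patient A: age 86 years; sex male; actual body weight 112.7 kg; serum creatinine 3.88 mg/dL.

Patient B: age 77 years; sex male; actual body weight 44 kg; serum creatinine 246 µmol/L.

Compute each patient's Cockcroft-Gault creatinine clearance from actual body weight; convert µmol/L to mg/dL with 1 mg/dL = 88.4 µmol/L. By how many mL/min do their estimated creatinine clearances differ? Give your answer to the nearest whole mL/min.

8 mL/min

Patient A: CrCl = (140 − 86) × 112.7 / (72 × 3.88) = 6085.8 / 279.36 ≈ 21.8 mL/min
Patient B: SCr = 246 / 88.4 = 2.783 mg/dL
Patient B: CrCl = (140 − 77) × 44 / (72 × 2.783) = 2772.0 / 200.38 ≈ 13.8 mL/min
|21.8 − 13.8| = 8.0 mL/min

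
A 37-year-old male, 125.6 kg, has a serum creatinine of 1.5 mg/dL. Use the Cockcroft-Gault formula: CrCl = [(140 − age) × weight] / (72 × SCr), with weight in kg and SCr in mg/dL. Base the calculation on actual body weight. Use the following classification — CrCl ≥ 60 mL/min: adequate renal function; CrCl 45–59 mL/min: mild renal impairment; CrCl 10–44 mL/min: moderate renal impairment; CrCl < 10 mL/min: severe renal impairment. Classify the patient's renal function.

adequate renal function

CrCl = (140 − 37) × 125.6 / (72 × 1.5) = 12936.8 / 108.00 ≈ 119.8 mL/min
120 mL/min falls in the 'adequate renal function' range.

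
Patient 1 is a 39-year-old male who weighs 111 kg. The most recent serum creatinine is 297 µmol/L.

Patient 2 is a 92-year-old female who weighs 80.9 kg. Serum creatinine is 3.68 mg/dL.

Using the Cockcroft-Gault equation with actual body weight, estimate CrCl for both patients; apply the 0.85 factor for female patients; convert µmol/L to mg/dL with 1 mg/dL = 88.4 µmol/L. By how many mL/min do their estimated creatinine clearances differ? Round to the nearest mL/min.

34 mL/min

Patient 1: SCr = 297 / 88.4 = 3.36 mg/dL
Patient 1: CrCl = (140 − 39) × 111 / (72 × 3.36) = 11211.0 / 241.92 ≈ 46.3 mL/min
Patient 2: CrCl = (140 − 92) × 80.9 / (72 × 3.68) × 0.85 = 3883.2 / 264.96 × 0.85 ≈ 12.5 mL/min
|46.3 − 12.5| = 33.8 mL/min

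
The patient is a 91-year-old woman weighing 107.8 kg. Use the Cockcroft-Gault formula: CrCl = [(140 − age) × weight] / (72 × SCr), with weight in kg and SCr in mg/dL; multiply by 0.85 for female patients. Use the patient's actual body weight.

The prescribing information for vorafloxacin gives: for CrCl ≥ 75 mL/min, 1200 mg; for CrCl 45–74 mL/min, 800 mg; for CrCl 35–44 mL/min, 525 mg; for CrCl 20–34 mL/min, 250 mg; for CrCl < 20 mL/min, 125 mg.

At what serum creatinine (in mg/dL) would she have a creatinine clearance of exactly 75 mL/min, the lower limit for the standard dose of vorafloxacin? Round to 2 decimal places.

0.83 mg/dL

Standard dose requires CrCl ≥ 75 mL/min.
Set (140 − 91) × 107.8 × 0.85 / (72 × SCr) = 75
SCr = (140 − 91) × 107.8 × 0.85 / (72 × 75) = 0.831 mg/dL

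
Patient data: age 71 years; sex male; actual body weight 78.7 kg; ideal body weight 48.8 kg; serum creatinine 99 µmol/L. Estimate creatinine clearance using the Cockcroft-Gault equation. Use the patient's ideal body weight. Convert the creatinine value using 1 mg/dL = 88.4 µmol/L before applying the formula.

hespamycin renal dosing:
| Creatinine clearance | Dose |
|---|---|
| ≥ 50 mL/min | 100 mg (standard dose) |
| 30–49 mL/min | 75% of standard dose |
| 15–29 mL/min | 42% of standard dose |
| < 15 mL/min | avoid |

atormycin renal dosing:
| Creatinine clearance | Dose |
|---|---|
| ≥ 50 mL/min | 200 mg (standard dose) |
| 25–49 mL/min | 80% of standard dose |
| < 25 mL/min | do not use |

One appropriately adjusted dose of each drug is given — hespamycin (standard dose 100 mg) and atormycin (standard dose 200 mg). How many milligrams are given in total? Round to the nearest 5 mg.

SCr = 99 / 88.4 = 1.12 mg/dL
CrCl = (140 − 71) × 48.8 / (72 × 1.12) = 3367.2 / 80.64 ≈ 41.8 mL/min
CrCl ≈ 42 mL/min.
hespamycin: 30–49 mL/min → 75% of 100 mg = 75 mg.
atormycin: 25–49 mL/min → 80% of 200 mg = 160 mg.
Total = 75 + 160 = 235 mg.

235 mg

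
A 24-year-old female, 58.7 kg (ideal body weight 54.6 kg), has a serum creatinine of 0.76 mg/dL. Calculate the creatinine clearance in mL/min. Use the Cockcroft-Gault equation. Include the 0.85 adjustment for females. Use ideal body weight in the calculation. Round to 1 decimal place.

CrCl = (140 − 24) × 54.6 / (72 × 0.76) × 0.85 = 6333.6 / 54.72 × 0.85 ≈ 98.4 mL/min

98.4 mL/min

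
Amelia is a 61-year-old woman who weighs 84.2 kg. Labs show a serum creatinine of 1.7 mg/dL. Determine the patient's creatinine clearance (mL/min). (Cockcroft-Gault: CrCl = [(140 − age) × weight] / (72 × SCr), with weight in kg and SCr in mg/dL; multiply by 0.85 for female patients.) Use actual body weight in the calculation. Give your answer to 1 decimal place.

46.2 mL/min

CrCl = (140 − 61) × 84.2 / (72 × 1.7) × 0.85 = 6651.8 / 122.40 × 0.85 ≈ 46.2 mL/min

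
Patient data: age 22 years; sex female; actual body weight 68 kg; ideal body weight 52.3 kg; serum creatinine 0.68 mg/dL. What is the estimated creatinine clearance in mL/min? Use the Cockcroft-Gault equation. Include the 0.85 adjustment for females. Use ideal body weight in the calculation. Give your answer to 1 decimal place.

107.1 mL/min

CrCl = (140 − 22) × 52.3 / (72 × 0.68) × 0.85 = 6171.4 / 48.96 × 0.85 ≈ 107.1 mL/min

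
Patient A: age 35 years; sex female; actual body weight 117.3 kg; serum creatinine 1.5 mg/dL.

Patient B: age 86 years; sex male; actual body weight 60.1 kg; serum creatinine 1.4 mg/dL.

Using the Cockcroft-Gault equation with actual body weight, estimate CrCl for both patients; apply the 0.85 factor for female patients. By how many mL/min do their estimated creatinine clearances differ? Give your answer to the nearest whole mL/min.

Patient A: CrCl = (140 − 35) × 117.3 / (72 × 1.5) × 0.85 = 12316.5 / 108.00 × 0.85 ≈ 96.9 mL/min
Patient B: CrCl = (140 − 86) × 60.1 / (72 × 1.4) = 3245.4 / 100.80 ≈ 32.2 mL/min
|96.9 − 32.2| = 64.7 mL/min

65 mL/min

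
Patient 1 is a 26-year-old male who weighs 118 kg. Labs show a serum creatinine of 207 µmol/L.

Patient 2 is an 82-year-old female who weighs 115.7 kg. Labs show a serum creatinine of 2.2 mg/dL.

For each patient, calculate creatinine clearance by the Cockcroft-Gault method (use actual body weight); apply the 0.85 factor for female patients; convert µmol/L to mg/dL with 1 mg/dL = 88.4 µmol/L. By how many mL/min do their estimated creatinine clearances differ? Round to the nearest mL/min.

44 mL/min

Patient 1: SCr = 207 / 88.4 = 2.342 mg/dL
Patient 1: CrCl = (140 − 26) × 118 / (72 × 2.342) = 13452.0 / 168.62 ≈ 79.8 mL/min
Patient 2: CrCl = (140 − 82) × 115.7 / (72 × 2.2) × 0.85 = 6710.6 / 158.40 × 0.85 ≈ 36.0 mL/min
|79.8 − 36.0| = 43.8 mL/min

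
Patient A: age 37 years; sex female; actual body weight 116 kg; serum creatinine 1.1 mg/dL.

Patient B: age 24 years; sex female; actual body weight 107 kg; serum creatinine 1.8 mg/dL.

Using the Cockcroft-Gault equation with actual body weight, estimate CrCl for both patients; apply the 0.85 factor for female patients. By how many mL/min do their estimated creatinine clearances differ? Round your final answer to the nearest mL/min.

47 mL/min

Patient A: CrCl = (140 − 37) × 116 / (72 × 1.1) × 0.85 = 11948.0 / 79.20 × 0.85 ≈ 128.2 mL/min
Patient B: CrCl = (140 − 24) × 107 / (72 × 1.8) × 0.85 = 12412.0 / 129.60 × 0.85 ≈ 81.4 mL/min
|128.2 − 81.4| = 46.8 mL/min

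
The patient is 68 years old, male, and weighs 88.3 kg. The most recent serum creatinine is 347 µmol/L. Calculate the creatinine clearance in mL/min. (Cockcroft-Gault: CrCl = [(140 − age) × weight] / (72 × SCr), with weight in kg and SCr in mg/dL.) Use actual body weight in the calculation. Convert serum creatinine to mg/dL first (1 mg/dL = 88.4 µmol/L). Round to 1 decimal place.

SCr = 347 / 88.4 = 3.925 mg/dL
CrCl = (140 − 68) × 88.3 / (72 × 3.925) = 6357.6 / 282.60 ≈ 22.5 mL/min

22.5 mL/min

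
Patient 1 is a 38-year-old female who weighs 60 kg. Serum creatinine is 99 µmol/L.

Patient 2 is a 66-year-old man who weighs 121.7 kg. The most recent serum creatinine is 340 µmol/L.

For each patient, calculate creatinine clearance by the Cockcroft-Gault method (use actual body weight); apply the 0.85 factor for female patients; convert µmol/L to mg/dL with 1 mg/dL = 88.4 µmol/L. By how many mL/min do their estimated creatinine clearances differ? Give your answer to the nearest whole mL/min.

Patient 1: SCr = 99 / 88.4 = 1.12 mg/dL
Patient 1: CrCl = (140 − 38) × 60 / (72 × 1.12) × 0.85 = 6120.0 / 80.64 × 0.85 ≈ 64.5 mL/min
Patient 2: SCr = 340 / 88.4 = 3.846 mg/dL
Patient 2: CrCl = (140 − 66) × 121.7 / (72 × 3.846) = 9005.8 / 276.91 ≈ 32.5 mL/min
|64.5 − 32.5| = 32.0 mL/min

32 mL/min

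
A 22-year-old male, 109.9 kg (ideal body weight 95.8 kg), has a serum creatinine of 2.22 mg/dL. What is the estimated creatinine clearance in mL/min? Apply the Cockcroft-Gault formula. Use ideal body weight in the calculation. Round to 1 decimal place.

CrCl = (140 − 22) × 95.8 / (72 × 2.22) = 11304.4 / 159.84 ≈ 70.7 mL/min

70.7 mL/min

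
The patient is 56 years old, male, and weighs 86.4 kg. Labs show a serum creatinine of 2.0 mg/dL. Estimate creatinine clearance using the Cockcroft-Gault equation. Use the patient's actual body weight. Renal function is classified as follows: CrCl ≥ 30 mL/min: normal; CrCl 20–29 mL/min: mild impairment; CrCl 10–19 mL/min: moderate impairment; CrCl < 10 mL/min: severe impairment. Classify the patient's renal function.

normal

CrCl = (140 − 56) × 86.4 / (72 × 2) = 7257.6 / 144.00 ≈ 50.4 mL/min
50 mL/min falls in the 'normal' range.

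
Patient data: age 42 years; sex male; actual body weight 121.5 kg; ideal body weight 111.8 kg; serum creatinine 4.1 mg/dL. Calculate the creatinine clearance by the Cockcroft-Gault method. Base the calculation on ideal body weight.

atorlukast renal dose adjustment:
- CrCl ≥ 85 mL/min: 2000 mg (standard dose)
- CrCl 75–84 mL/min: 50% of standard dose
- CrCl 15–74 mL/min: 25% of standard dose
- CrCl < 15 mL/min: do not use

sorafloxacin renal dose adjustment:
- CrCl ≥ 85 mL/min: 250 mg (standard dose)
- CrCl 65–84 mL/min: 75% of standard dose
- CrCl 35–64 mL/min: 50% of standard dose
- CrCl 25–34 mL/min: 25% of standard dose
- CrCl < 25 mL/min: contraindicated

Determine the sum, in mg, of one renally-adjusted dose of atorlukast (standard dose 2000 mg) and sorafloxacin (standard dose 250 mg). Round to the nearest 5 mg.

CrCl = (140 − 42) × 111.8 / (72 × 4.1) = 10956.4 / 295.20 ≈ 37.1 mL/min
CrCl ≈ 37 mL/min.
atorlukast: 15–74 mL/min → 25% of 2000 mg = 500 mg.
sorafloxacin: 35–64 mL/min → 50% of 250 mg = 125 mg.
Total = 500 + 125 = 625 mg.

625 mg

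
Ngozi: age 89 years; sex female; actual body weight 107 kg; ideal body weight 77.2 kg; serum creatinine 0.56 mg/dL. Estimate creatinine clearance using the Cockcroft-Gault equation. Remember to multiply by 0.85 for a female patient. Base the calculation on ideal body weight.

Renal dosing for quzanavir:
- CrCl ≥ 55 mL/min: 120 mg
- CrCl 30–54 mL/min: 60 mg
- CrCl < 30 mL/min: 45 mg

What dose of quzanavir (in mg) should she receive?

CrCl = (140 − 89) × 77.2 / (72 × 0.56) × 0.85 = 3937.2 / 40.32 × 0.85 ≈ 83.0 mL/min
CrCl ≈ 83 mL/min → bracket ≥ 55 mL/min.
Dose for this bracket: 120 mg.

120 mg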